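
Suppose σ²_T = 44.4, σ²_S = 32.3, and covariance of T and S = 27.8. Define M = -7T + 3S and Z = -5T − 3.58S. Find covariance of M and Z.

covariance of M and Z = 1486.766

By bilinearity, covariance of M and Z = ac·σ²_T + bd·σ²_S + (ad+bc)·covariance of T and S, with a=-7, b=3, c=-5, d=-3.58.
ac·σ²_T = (-7)·(-5)·44.4 = 1554
bd·σ²_S = 3·(-3.58)·32.3 = -346.902
(ad+bc)·covariance of T and S = (10.06)·27.8 = 279.668
covariance of M and Z = 1554 + (-346.902) + 279.668 = 1486.766.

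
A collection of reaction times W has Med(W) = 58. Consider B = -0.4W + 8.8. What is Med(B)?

Med(B) = -14.4

A linear map preserves order up to sign, so Med(B) = a·Med(W) + b = (-0.4)·58 + 8.8 = -14.4.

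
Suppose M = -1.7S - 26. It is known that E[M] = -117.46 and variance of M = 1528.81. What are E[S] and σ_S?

From M = -1.7S - 26: E[M] = a·E[S] + b, so E[S] = (E[M] − b)/a = (-117.46 − (-26))/(-1.7) = 53.8.
σ_M = √1528.81 = 39.1.
σ_M = |a|·σ_S, so σ_S = 39.1/|-1.7| = 23.

E[S] = 53.8, σ_S = 23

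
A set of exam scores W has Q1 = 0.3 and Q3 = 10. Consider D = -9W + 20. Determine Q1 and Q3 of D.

a = -9 < 0 reverses order: Q1(D) comes from Q3(W), Q3(D) from Q1(W).
Q1(D) = (-9)·10 + 20 = -70; Q3(D) = (-9)·0.3 + 20 = 17.3.

Q1(D) = -70, Q3(D) = 17.3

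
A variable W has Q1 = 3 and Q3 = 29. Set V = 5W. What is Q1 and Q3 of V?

a = 5 > 0: Q1(V) = a·Q1(W)+b = 15, Q3(V) = a·Q3(W)+b = 145.

Q1(V) = 15, Q3(V) = 145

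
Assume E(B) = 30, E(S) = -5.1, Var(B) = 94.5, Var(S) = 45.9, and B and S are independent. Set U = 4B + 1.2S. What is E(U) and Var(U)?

E(U) = 113.88, Var(U) = 1578.096

E(U) = 4·E(B) + 1.2·E(S) = 4·30 + 1.2·(-5.1) = 113.88.
Var(U) = a²·Var(B) + b²·Var(S) + 2ab·covariance of B and S with a = 4, b = 1.2.
Independence gives covariance of B and S = 0.
= 4²·94.5 + 1.2²·45.9 + 2·4·1.2·0
= 1512 + 66.096 + 0 = 1578.096.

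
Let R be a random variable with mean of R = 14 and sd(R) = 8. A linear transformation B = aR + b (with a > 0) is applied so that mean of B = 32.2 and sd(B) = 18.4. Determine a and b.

sd(B) = a·sd(R) (a > 0), so a = 18.4/8 = 2.3.
mean of B = a·mean of R + b, so b = 32.2 − 2.3·14 = 0.

a = 2.3, b = 0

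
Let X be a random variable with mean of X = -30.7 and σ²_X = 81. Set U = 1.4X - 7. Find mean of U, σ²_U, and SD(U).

mean of U = -49.98, σ²_U = 158.76, SD(U) = 12.6

U = 1.4X - 7 is linear with a = 1.4, b = -7.
mean of U = a·mean of X + b = 1.4·(-30.7) + (-7) = -49.98.
σ²_U = a²·σ²_X = 1.4²·81 = 158.76 (the additive constant -7 does not affect variance).
SD(X) = √81 = 9.
SD(U) = |a|·SD(X) = |1.4|·9 = 12.6.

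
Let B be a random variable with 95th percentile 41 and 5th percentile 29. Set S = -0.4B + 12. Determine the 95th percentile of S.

95th percentile of S = 0.4

Since a = -0.4 < 0 the transformation is decreasing, reversing order: the 95th percentile of S corresponds to the 5th percentile of B.
So P_{95}(S) = a·P_{5}(B) + b = (-0.4)·29 + 12 = 0.4.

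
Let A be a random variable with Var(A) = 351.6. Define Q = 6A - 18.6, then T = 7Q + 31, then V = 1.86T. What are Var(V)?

Var(V) = 2145721.41504

Var(Q) = 6²·351.6 = 12657.6.
Var(T) = 7²·12657.6 = 620222.4.
Var(V) = 1.86²·620222.4 = 2145721.41504.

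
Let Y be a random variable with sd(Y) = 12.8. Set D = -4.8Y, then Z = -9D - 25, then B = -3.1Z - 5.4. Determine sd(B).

sd(D) = |-4.8|·12.8 = 61.44.
sd(Z) = |-9|·61.44 = 552.96.
sd(B) = |-3.1|·552.96 = 1714.176.

sd(B) = 1714.176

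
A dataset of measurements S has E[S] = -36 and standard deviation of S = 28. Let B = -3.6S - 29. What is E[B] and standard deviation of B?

B = -3.6S - 29 is linear with a = -3.6, b = -29.
E[B] = a·E[S] + b = (-3.6)·(-36) + (-29) = 100.6.
standard deviation of B = |a|·standard deviation of S = |-3.6|·28 = 100.8.

E[B] = 100.6, standard deviation of B = 100.8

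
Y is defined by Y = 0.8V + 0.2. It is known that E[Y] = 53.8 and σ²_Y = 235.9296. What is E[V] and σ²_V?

From Y = 0.8V + 0.2: E[Y] = a·E[V] + b, so E[V] = (E[Y] − b)/a = (53.8 − 0.2)/0.8 = 67.
σ²_Y = a²·σ²_V, so σ²_V = 235.9296/0.8² = 368.64.

E[V] = 67, σ²_V = 368.64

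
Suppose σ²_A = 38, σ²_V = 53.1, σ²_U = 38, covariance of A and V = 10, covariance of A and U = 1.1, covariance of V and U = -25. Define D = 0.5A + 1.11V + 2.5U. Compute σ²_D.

σ²_D = 187.52451

σ²_D = a²·σ²_A + b²·σ²_V + c²·σ²_U + 2ab·covariance of A and V + 2ac·covariance of A and U + 2bc·covariance of V and U, with a = 0.5, b = 1.11, c = 2.5.
= 9.5 + 65.42451 + 237.5 + 11.1 + 2.75 + (-138.75)
= 187.52451.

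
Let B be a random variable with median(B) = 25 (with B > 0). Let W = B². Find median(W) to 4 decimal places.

median(W) = 625

B² is monotone on this domain, so median(W) = square(25) = 625.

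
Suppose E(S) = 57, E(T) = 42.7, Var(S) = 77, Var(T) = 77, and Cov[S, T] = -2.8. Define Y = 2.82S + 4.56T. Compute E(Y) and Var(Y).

E(Y) = 355.452, Var(Y) = 2141.43048

E(Y) = 2.82·E(S) + 4.56·E(T) = 2.82·57 + 4.56·42.7 = 355.452.
Var(Y) = a²·Var(S) + b²·Var(T) + 2ab·Cov[S, T] with a = 2.82, b = 4.56.
= 2.82²·77 + 4.56²·77 + 2·2.82·4.56·(-2.8)
= 612.3348 + 1601.1072 + (-72.01152) = 2141.43048.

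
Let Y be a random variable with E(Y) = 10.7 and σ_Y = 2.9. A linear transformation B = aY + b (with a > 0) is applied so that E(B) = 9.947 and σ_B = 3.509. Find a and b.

σ_B = a·σ_Y (a > 0), so a = 3.509/2.9 = 1.21.
E(B) = a·E(Y) + b, so b = 9.947 − 1.21·10.7 = -3.

a = 1.21, b = -3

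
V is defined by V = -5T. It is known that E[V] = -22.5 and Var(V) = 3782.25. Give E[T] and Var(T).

From V = -5T: E[V] = a·E[T] + b, so E[T] = (E[V] − b)/a = (-22.5 − 0)/(-5) = 4.5.
Var(V) = a²·Var(T), so Var(T) = 3782.25/(-5)² = 151.29.

E[T] = 4.5, Var(T) = 151.29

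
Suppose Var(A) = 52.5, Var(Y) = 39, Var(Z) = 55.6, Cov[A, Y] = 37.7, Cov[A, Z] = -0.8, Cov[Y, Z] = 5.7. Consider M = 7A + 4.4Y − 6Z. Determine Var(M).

Var(M) = 7417.7

Var(M) = a²·Var(A) + b²·Var(Y) + c²·Var(Z) + 2ab·Cov[A, Y] + 2ac·Cov[A, Z] + 2bc·Cov[Y, Z], with a = 7, b = 4.4, c = -6.
= 2572.5 + 755.04 + 2001.6 + 2322.32 + 67.2 + (-300.96)
= 7417.7.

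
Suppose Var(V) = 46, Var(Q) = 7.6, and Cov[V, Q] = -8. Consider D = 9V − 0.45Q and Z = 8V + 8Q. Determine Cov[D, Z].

By bilinearity, Cov[D, Z] = ac·Var(V) + bd·Var(Q) + (ad+bc)·Cov[V, Q], with a=9, b=-0.45, c=8, d=8.
ac·Var(V) = 9·8·46 = 3312
bd·Var(Q) = (-0.45)·8·7.6 = -27.36
(ad+bc)·Cov[V, Q] = (68.4)·(-8) = -547.2
Cov[D, Z] = 3312 + (-27.36) + (-547.2) = 2737.44.

Cov[D, Z] = 2737.44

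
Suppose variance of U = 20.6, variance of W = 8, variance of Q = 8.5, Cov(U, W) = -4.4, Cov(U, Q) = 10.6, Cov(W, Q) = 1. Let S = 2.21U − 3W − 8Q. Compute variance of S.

variance of S = 448.14046

variance of S = a²·variance of U + b²·variance of W + c²·variance of Q + 2ab·Cov(U, W) + 2ac·Cov(U, Q) + 2bc·Cov(W, Q), with a = 2.21, b = -3, c = -8.
= 100.61246 + 72 + 544 + 58.344 + (-374.816) + 48
= 448.14046.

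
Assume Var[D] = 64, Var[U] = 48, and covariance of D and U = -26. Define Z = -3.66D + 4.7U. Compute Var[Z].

Var[Z] = 2812.1424

Var[Z] = a²·Var[D] + b²·Var[U] + 2ab·covariance of D and U with a = -3.66, b = 4.7.
= (-3.66)²·64 + 4.7²·48 + 2·(-3.66)·4.7·(-26)
= 857.3184 + 1060.32 + 894.504 = 2812.1424.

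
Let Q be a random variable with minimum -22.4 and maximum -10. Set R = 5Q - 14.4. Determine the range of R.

Range of Q = -10 − (-22.4) = 12.4.
Range(R) = |a|·Range(Q) = |5|·12.4 = 62.

Range(R) = 62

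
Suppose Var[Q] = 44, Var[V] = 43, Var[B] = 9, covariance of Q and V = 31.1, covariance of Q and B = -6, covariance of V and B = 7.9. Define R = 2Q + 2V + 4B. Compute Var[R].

Var[R] = 771.2

Var[R] = a²·Var[Q] + b²·Var[V] + c²·Var[B] + 2ab·covariance of Q and V + 2ac·covariance of Q and B + 2bc·covariance of V and B, with a = 2, b = 2, c = 4.
= 176 + 172 + 144 + 248.8 + (-96) + 126.4
= 771.2.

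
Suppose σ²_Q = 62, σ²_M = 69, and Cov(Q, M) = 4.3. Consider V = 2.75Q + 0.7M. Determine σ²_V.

σ²_V = 519.24

σ²_V = a²·σ²_Q + b²·σ²_M + 2ab·Cov(Q, M) with a = 2.75, b = 0.7.
= 2.75²·62 + 0.7²·69 + 2·2.75·0.7·4.3
= 468.875 + 33.81 + 16.555 = 519.24.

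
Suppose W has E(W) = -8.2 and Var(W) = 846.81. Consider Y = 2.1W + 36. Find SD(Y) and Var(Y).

Y = 2.1W + 36 is linear with a = 2.1, b = 36.
SD(W) = √846.81 = 29.1.
SD(Y) = |a|·SD(W) = |2.1|·29.1 = 61.11.
Var(Y) = a²·Var(W) = 2.1²·846.81 = 3734.4321 (the additive constant 36 does not affect variance).

SD(Y) = 61.11, Var(Y) = 3734.4321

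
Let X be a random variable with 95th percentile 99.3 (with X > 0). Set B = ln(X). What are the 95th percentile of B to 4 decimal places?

95th percentile of B = 4.5981

ln(X) is increasing, so P_{95}(B) = g(P_{95}(X)) ≈ 4.5981.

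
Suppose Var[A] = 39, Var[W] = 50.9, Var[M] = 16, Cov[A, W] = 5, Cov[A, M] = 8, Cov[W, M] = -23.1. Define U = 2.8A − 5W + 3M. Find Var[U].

Var[U] = 2409.66

Var[U] = a²·Var[A] + b²·Var[W] + c²·Var[M] + 2ab·Cov[A, W] + 2ac·Cov[A, M] + 2bc·Cov[W, M], with a = 2.8, b = -5, c = 3.
= 305.76 + 1272.5 + 144 + (-140) + 134.4 + 693
= 2409.66.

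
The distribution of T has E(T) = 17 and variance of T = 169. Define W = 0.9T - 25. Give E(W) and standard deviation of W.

E(W) = -9.7, standard deviation of W = 11.7

W = 0.9T - 25 is linear with a = 0.9, b = -25.
E(W) = a·E(T) + b = 0.9·17 + (-25) = -9.7.
standard deviation of T = √169 = 13.
standard deviation of W = |a|·standard deviation of T = |0.9|·13 = 11.7.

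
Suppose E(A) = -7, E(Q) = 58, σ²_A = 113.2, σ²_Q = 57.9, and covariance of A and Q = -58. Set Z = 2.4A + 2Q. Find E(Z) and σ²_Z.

E(Z) = 2.4·E(A) + 2·E(Q) = 2.4·(-7) + 2·58 = 99.2.
σ²_Z = a²·σ²_A + b²·σ²_Q + 2ab·covariance of A and Q with a = 2.4, b = 2.
= 2.4²·113.2 + 2²·57.9 + 2·2.4·2·(-58)
= 652.032 + 231.6 + (-556.8) = 326.832.

E(Z) = 99.2, σ²_Z = 326.832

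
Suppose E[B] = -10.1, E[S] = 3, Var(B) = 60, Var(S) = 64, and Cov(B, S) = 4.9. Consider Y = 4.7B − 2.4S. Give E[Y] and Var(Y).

E[Y] = 4.7·E[B] + (-2.4)·E[S] = 4.7·(-10.1) + (-2.4)·3 = -54.67.
Var(Y) = a²·Var(B) + b²·Var(S) + 2ab·Cov(B, S) with a = 4.7, b = -2.4.
= 4.7²·60 + (-2.4)²·64 + 2·4.7·(-2.4)·4.9
= 1325.4 + 368.64 + (-110.544) = 1583.496.

E[Y] = -54.67, Var(Y) = 1583.496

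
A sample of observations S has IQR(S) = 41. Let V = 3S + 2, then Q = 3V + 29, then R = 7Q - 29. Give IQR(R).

IQR(V) = |3|·41 = 123.
IQR(Q) = |3|·123 = 369.
IQR(R) = |7|·369 = 2583.

IQR(R) = 2583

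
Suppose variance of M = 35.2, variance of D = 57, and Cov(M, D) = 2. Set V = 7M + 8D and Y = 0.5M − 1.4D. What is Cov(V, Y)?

By bilinearity, Cov(V, Y) = ac·variance of M + bd·variance of D + (ad+bc)·Cov(M, D), with a=7, b=8, c=0.5, d=-1.4.
ac·variance of M = 7·0.5·35.2 = 123.2
bd·variance of D = 8·(-1.4)·57 = -638.4
(ad+bc)·Cov(M, D) = (-5.8)·2 = -11.6
Cov(V, Y) = 123.2 + (-638.4) + (-11.6) = -526.8.

Cov(V, Y) = -526.8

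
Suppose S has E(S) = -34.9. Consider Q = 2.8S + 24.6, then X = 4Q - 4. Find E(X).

E(Q) = 2.8·(-34.9) + 24.6 = -73.12.
E(X) = 4·(-73.12) + (-4) = -296.48.

E(X) = -296.48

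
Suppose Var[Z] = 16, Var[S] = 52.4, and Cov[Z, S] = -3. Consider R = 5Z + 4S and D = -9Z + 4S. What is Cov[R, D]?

By bilinearity, Cov[R, D] = ac·Var[Z] + bd·Var[S] + (ad+bc)·Cov[Z, S], with a=5, b=4, c=-9, d=4.
ac·Var[Z] = 5·(-9)·16 = -720
bd·Var[S] = 4·4·52.4 = 838.4
(ad+bc)·Cov[Z, S] = (-16)·(-3) = 48
Cov[R, D] = -720 + 838.4 + 48 = 166.4.

Cov[R, D] = 166.4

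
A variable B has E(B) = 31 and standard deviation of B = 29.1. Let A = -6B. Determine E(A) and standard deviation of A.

E(A) = -186, standard deviation of A = 174.6

A = -6B is linear with a = -6, b = 0.
E(A) = a·E(B) + b = (-6)·31 = -186.
standard deviation of A = |a|·standard deviation of B = |-6|·29.1 = 174.6.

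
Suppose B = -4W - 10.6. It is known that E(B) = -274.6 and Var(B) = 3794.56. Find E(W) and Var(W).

From B = -4W - 10.6: E(B) = a·E(W) + b, so E(W) = (E(B) − b)/a = (-274.6 − (-10.6))/(-4) = 66.
Var(B) = a²·Var(W), so Var(W) = 3794.56/(-4)² = 237.16.

E(W) = 66, Var(W) = 237.16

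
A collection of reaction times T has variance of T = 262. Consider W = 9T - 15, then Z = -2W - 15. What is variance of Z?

variance of W = 9²·262 = 21222.
variance of Z = (-2)²·21222 = 84888.

variance of Z = 84888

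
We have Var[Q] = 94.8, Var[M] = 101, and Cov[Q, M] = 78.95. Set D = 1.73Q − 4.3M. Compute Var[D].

Var[D] = a²·Var[Q] + b²·Var[M] + 2ab·Cov[Q, M] with a = 1.73, b = -4.3.
= 1.73²·94.8 + (-4.3)²·101 + 2·1.73·(-4.3)·78.95
= 283.72692 + 1867.49 + (-1174.6181) = 976.59882.

Var[D] = 976.59882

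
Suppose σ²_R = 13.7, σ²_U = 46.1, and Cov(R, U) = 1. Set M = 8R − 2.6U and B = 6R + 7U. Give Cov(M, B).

Cov(M, B) = -141.02

By bilinearity, Cov(M, B) = ac·σ²_R + bd·σ²_U + (ad+bc)·Cov(R, U), with a=8, b=-2.6, c=6, d=7.
ac·σ²_R = 8·6·13.7 = 657.6
bd·σ²_U = (-2.6)·7·46.1 = -839.02
(ad+bc)·Cov(R, U) = (40.4)·1 = 40.4
Cov(M, B) = 657.6 + (-839.02) + 40.4 = -141.02.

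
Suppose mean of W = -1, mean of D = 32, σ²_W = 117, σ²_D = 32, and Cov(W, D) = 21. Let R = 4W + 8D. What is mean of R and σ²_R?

mean of R = 252, σ²_R = 5264

mean of R = 4·mean of W + 8·mean of D = 4·(-1) + 8·32 = 252.
σ²_R = a²·σ²_W + b²·σ²_D + 2ab·Cov(W, D) with a = 4, b = 8.
= 4²·117 + 8²·32 + 2·4·8·21
= 1872 + 2048 + 1344 = 5264.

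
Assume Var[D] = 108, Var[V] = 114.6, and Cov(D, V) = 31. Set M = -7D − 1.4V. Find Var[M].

Var[M] = a²·Var[D] + b²·Var[V] + 2ab·Cov(D, V) with a = -7, b = -1.4.
= (-7)²·108 + (-1.4)²·114.6 + 2·(-7)·(-1.4)·31
= 5292 + 224.616 + 607.6 = 6124.216.

Var[M] = 6124.216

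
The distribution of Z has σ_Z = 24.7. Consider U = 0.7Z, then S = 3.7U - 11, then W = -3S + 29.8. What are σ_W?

σ_W = 191.919

σ_U = |0.7|·24.7 = 17.29.
σ_S = |3.7|·17.29 = 63.973.
σ_W = |-3|·63.973 = 191.919.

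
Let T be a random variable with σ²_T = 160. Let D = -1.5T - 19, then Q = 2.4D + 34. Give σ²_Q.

σ²_Q = 2073.6

σ²_D = (-1.5)²·160 = 360.
σ²_Q = 2.4²·360 = 2073.6.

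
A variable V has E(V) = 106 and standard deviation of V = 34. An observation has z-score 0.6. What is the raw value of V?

V = 126.4

V = E(V) + z·standard deviation of V = 106 + 0.6·34 = 126.4.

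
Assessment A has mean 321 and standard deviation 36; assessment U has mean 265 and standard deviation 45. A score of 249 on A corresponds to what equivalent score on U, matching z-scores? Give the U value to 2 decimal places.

z = (249 − 321)/36 = -2.
U = 265 + z·45 = 265 + (249 − 321)·45/36 = 175.00.

U = 175.00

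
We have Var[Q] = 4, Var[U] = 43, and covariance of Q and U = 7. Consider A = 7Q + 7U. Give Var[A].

Var[A] = 2989

Var[A] = a²·Var[Q] + b²·Var[U] + 2ab·covariance of Q and U with a = 7, b = 7.
= 7²·4 + 7²·43 + 2·7·7·7
= 196 + 2107 + 686 = 2989.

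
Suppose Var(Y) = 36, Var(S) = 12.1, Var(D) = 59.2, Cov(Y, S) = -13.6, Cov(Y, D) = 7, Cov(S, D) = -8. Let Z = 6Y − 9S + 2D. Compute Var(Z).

Var(Z) = a²·Var(Y) + b²·Var(S) + c²·Var(D) + 2ab·Cov(Y, S) + 2ac·Cov(Y, D) + 2bc·Cov(S, D), with a = 6, b = -9, c = 2.
= 1296 + 980.1 + 236.8 + 1468.8 + 168 + 288
= 4437.7.

Var(Z) = 4437.7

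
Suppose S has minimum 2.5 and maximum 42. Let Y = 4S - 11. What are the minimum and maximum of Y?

min(Y) = -1, max(Y) = 157

a = 4 > 0, so min(Y) = a·min(S)+b = 4·2.5 + (-11) = -1 and max(Y) = 4·42 + (-11) = 157.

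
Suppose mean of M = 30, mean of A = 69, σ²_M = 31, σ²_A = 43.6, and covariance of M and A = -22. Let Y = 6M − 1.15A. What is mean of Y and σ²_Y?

mean of Y = 100.65, σ²_Y = 1477.261

mean of Y = 6·mean of M + (-1.15)·mean of A = 6·30 + (-1.15)·69 = 100.65.
σ²_Y = a²·σ²_M + b²·σ²_A + 2ab·covariance of M and A with a = 6, b = -1.15.
= 6²·31 + (-1.15)²·43.6 + 2·6·(-1.15)·(-22)
= 1116 + 57.661 + 303.6 = 1477.261.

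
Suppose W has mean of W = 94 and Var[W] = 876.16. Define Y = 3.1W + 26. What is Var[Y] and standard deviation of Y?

Y = 3.1W + 26 is linear with a = 3.1, b = 26.
Var[Y] = a²·Var[W] = 3.1²·876.16 = 8419.8976 (the additive constant 26 does not affect variance).
standard deviation of W = √876.16 = 29.6.
standard deviation of Y = |a|·standard deviation of W = |3.1|·29.6 = 91.76.

Var[Y] = 8419.8976, standard deviation of Y = 91.76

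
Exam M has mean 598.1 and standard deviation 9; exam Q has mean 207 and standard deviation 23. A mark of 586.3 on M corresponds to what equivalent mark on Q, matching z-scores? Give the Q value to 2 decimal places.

z = (586.3 − 598.1)/9 ≈ -1.3111.
Q = 207 + z·23 = 207 + (586.3 − 598.1)·23/9 ≈ 176.84.

Q = 176.84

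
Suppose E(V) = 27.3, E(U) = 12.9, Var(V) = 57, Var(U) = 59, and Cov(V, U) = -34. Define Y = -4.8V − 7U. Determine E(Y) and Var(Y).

E(Y) = (-4.8)·E(V) + (-7)·E(U) = (-4.8)·27.3 + (-7)·12.9 = -221.34.
Var(Y) = a²·Var(V) + b²·Var(U) + 2ab·Cov(V, U) with a = -4.8, b = -7.
= (-4.8)²·57 + (-7)²·59 + 2·(-4.8)·(-7)·(-34)
= 1313.28 + 2891 + (-2284.8) = 1919.48.

E(Y) = -221.34, Var(Y) = 1919.48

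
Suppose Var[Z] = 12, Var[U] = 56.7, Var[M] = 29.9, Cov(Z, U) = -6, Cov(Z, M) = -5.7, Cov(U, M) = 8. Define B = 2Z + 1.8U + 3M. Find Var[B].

Var[B] = a²·Var[Z] + b²·Var[U] + c²·Var[M] + 2ab·Cov(Z, U) + 2ac·Cov(Z, M) + 2bc·Cov(U, M), with a = 2, b = 1.8, c = 3.
= 48 + 183.708 + 269.1 + (-43.2) + (-68.4) + 86.4
= 475.608.

Var[B] = 475.608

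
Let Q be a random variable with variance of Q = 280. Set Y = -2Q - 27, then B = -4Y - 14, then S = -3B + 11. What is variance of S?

variance of Y = (-2)²·280 = 1120.
variance of B = (-4)²·1120 = 17920.
variance of S = (-3)²·17920 = 161280.

variance of S = 161280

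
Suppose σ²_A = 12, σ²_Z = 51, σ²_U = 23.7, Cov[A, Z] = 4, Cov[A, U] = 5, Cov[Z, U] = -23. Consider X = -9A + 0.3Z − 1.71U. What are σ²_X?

σ²_X = 1201.78917

σ²_X = a²·σ²_A + b²·σ²_Z + c²·σ²_U + 2ab·Cov[A, Z] + 2ac·Cov[A, U] + 2bc·Cov[Z, U], with a = -9, b = 0.3, c = -1.71.
= 972 + 4.59 + 69.30117 + (-21.6) + 153.9 + 23.598
= 1201.78917.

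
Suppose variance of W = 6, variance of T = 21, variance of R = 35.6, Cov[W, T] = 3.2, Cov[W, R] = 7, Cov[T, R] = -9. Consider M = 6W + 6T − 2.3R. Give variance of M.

variance of M = a²·variance of W + b²·variance of T + c²·variance of R + 2ab·Cov[W, T] + 2ac·Cov[W, R] + 2bc·Cov[T, R], with a = 6, b = 6, c = -2.3.
= 216 + 756 + 188.324 + 230.4 + (-193.2) + 248.4
= 1445.924.

variance of M = 1445.924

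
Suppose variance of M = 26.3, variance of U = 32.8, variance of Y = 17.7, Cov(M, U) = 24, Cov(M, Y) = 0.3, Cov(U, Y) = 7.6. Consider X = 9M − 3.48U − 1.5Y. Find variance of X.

variance of X = 1135.23012

variance of X = a²·variance of M + b²·variance of U + c²·variance of Y + 2ab·Cov(M, U) + 2ac·Cov(M, Y) + 2bc·Cov(U, Y), with a = 9, b = -3.48, c = -1.5.
= 2130.3 + 397.22112 + 39.825 + (-1503.36) + (-8.1) + 79.344
= 1135.23012.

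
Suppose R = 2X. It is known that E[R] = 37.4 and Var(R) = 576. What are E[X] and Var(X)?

E[X] = 18.7, Var(X) = 144

From R = 2X: E[R] = a·E[X] + b, so E[X] = (E[R] − b)/a = (37.4 − 0)/2 = 18.7.
Var(R) = a²·Var(X), so Var(X) = 576/2² = 144.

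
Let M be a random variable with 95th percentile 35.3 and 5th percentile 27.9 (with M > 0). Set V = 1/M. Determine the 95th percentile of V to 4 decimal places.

1/M is decreasing on M > 0, so percentile order reverses: P_{95}(V) uses P_{5}(M) = 27.9.
P_{95}(V) = 1/27.9 ≈ 0.0358.

95th percentile of V = 0.0358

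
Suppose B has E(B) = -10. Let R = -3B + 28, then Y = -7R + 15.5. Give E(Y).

E(R) = (-3)·(-10) + 28 = 58.
E(Y) = (-7)·58 + 15.5 = -390.5.

E(Y) = -390.5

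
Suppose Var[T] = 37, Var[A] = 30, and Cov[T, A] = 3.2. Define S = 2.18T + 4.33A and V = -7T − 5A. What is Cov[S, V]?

Cov[S, V] = -1345.992

By bilinearity, Cov[S, V] = ac·Var[T] + bd·Var[A] + (ad+bc)·Cov[T, A], with a=2.18, b=4.33, c=-7, d=-5.
ac·Var[T] = 2.18·(-7)·37 = -564.62
bd·Var[A] = 4.33·(-5)·30 = -649.5
(ad+bc)·Cov[T, A] = (-41.21)·3.2 = -131.872
Cov[S, V] = -564.62 + (-649.5) + (-131.872) = -1345.992.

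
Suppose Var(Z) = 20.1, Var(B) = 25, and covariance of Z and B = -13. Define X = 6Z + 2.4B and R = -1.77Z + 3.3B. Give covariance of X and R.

By bilinearity, covariance of X and R = ac·Var(Z) + bd·Var(B) + (ad+bc)·covariance of Z and B, with a=6, b=2.4, c=-1.77, d=3.3.
ac·Var(Z) = 6·(-1.77)·20.1 = -213.462
bd·Var(B) = 2.4·3.3·25 = 198
(ad+bc)·covariance of Z and B = (15.552)·(-13) = -202.176
covariance of X and R = -213.462 + 198 + (-202.176) = -217.638.

covariance of X and R = -217.638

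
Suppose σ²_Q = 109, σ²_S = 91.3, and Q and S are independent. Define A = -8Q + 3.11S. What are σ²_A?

σ²_A = a²·σ²_Q + b²·σ²_S + 2ab·Cov[Q, S] with a = -8, b = 3.11.
Independence gives Cov[Q, S] = 0.
= (-8)²·109 + 3.11²·91.3 + 2·(-8)·3.11·0
= 6976 + 883.06273 + 0 = 7859.06273.

σ²_A = 7859.06273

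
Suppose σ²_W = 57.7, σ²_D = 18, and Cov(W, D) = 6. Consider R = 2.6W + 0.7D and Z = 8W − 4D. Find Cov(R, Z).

Cov(R, Z) = 1120.96

By bilinearity, Cov(R, Z) = ac·σ²_W + bd·σ²_D + (ad+bc)·Cov(W, D), with a=2.6, b=0.7, c=8, d=-4.
ac·σ²_W = 2.6·8·57.7 = 1200.16
bd·σ²_D = 0.7·(-4)·18 = -50.4
(ad+bc)·Cov(W, D) = (-4.8)·6 = -28.8
Cov(R, Z) = 1200.16 + (-50.4) + (-28.8) = 1120.96.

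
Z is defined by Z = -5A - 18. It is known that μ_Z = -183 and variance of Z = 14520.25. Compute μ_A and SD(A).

μ_A = 33, SD(A) = 24.1

From Z = -5A - 18: μ_Z = a·μ_A + b, so μ_A = (μ_Z − b)/a = (-183 − (-18))/(-5) = 33.
SD(Z) = √14520.25 = 120.5.
SD(Z) = |a|·SD(A), so SD(A) = 120.5/|-5| = 24.1.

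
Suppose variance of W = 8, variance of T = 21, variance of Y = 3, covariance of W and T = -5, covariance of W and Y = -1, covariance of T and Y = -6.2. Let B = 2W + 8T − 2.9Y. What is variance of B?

variance of B = 1540.51

variance of B = a²·variance of W + b²·variance of T + c²·variance of Y + 2ab·covariance of W and T + 2ac·covariance of W and Y + 2bc·covariance of T and Y, with a = 2, b = 8, c = -2.9.
= 32 + 1344 + 25.23 + (-160) + 11.6 + 287.68
= 1540.51.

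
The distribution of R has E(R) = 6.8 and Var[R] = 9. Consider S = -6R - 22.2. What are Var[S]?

Var[S] = 324

S = -6R - 22.2 is linear with a = -6, b = -22.2.
Var[S] = a²·Var[R] = (-6)²·9 = 324 (the additive constant -22.2 does not affect variance).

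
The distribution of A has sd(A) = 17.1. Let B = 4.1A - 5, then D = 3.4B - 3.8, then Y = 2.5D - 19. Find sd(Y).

sd(Y) = 595.935

sd(B) = |4.1|·17.1 = 70.11.
sd(D) = |3.4|·70.11 = 238.374.
sd(Y) = |2.5|·238.374 = 595.935.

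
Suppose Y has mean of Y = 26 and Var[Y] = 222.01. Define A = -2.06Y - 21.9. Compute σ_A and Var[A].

σ_A = 30.694, Var[A] = 942.121636

A = -2.06Y - 21.9 is linear with a = -2.06, b = -21.9.
σ_Y = √222.01 = 14.9.
σ_A = |a|·σ_Y = |-2.06|·14.9 = 30.694.
Var[A] = a²·Var[Y] = (-2.06)²·222.01 = 942.121636 (the additive constant -21.9 does not affect variance).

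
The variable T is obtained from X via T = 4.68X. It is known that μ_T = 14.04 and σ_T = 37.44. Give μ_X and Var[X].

From T = 4.68X: μ_T = a·μ_X + b, so μ_X = (μ_T − b)/a = (14.04 − 0)/4.68 = 3.
Var[T] = 37.44² = 1401.7536.
Var[T] = a²·Var[X], so Var[X] = 1401.7536/4.68² = 64.

μ_X = 3, Var[X] = 64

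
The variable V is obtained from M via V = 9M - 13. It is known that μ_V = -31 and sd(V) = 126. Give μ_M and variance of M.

μ_M = -2, variance of M = 196

From V = 9M - 13: μ_V = a·μ_M + b, so μ_M = (μ_V − b)/a = (-31 − (-13))/9 = -2.
variance of V = 126² = 15876.
variance of V = a²·variance of M, so variance of M = 15876/9² = 196.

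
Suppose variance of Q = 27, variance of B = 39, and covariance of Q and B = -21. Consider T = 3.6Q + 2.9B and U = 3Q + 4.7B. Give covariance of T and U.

covariance of T and U = 285.15

By bilinearity, covariance of T and U = ac·variance of Q + bd·variance of B + (ad+bc)·covariance of Q and B, with a=3.6, b=2.9, c=3, d=4.7.
ac·variance of Q = 3.6·3·27 = 291.6
bd·variance of B = 2.9·4.7·39 = 531.57
(ad+bc)·covariance of Q and B = (25.62)·(-21) = -538.02
covariance of T and U = 291.6 + 531.57 + (-538.02) = 285.15.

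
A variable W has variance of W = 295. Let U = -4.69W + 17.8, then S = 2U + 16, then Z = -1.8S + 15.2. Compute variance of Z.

variance of Z = 84095.48952

variance of U = (-4.69)²·295 = 6488.8495.
variance of S = 2²·6488.8495 = 25955.398.
variance of Z = (-1.8)²·25955.398 = 84095.48952.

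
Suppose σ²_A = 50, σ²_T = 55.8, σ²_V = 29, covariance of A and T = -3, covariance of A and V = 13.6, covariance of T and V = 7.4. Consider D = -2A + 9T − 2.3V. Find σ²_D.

σ²_D = 4799.97

σ²_D = a²·σ²_A + b²·σ²_T + c²·σ²_V + 2ab·covariance of A and T + 2ac·covariance of A and V + 2bc·covariance of T and V, with a = -2, b = 9, c = -2.3.
= 200 + 4519.8 + 153.41 + 108 + 125.12 + (-306.36)
= 4799.97.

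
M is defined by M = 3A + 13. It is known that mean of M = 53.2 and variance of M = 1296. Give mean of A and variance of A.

From M = 3A + 13: mean of M = a·mean of A + b, so mean of A = (mean of M − b)/a = (53.2 − 13)/3 = 13.4.
variance of M = a²·variance of A, so variance of A = 1296/3² = 144.

mean of A = 13.4, variance of A = 144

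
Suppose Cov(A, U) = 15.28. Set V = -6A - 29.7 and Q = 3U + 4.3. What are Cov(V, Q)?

Cov(V, Q) = a·c·Cov(A, U) = (-6)·3·15.28 = -275.04. Additive constants drop out.

Cov(V, Q) = -275.04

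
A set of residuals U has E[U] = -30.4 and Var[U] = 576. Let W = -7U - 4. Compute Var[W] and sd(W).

Var[W] = 28224, sd(W) = 168

W = -7U - 4 is linear with a = -7, b = -4.
Var[W] = a²·Var[U] = (-7)²·576 = 28224 (the additive constant -4 does not affect variance).
sd(U) = √576 = 24.
sd(W) = |a|·sd(U) = |-7|·24 = 168.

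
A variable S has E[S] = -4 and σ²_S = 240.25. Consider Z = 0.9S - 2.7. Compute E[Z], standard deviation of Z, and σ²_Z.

E[Z] = -6.3, standard deviation of Z = 13.95, σ²_Z = 194.6025

Z = 0.9S - 2.7 is linear with a = 0.9, b = -2.7.
E[Z] = a·E[S] + b = 0.9·(-4) + (-2.7) = -6.3.
standard deviation of S = √240.25 = 15.5.
standard deviation of Z = |a|·standard deviation of S = |0.9|·15.5 = 13.95.
σ²_Z = a²·σ²_S = 0.9²·240.25 = 194.6025 (the additive constant -2.7 does not affect variance).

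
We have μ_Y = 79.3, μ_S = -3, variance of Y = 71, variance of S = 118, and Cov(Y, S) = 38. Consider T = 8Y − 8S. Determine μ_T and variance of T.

μ_T = 658.4, variance of T = 7232

μ_T = 8·μ_Y + (-8)·μ_S = 8·79.3 + (-8)·(-3) = 658.4.
variance of T = a²·variance of Y + b²·variance of S + 2ab·Cov(Y, S) with a = 8, b = -8.
= 8²·71 + (-8)²·118 + 2·8·(-8)·38
= 4544 + 7552 + (-4864) = 7232.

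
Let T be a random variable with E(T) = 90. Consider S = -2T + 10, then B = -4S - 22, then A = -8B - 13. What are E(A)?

E(A) = -5277

E(S) = (-2)·90 + 10 = -170.
E(B) = (-4)·(-170) + (-22) = 658.
E(A) = (-8)·658 + (-13) = -5277.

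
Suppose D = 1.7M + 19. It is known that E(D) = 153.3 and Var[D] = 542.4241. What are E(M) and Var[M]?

From D = 1.7M + 19: E(D) = a·E(M) + b, so E(M) = (E(D) − b)/a = (153.3 − 19)/1.7 = 79.
Var[D] = a²·Var[M], so Var[M] = 542.4241/1.7² = 187.69.

E(M) = 79, Var[M] = 187.69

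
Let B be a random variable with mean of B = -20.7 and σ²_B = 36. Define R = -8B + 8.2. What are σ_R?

R = -8B + 8.2 is linear with a = -8, b = 8.2.
σ_B = √36 = 6.
σ_R = |a|·σ_B = |-8|·6 = 48.

σ_R = 48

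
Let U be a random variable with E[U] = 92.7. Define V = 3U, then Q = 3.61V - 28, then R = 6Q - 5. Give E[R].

E[V] = 3·92.7 = 278.1.
E[Q] = 3.61·278.1 + (-28) = 975.941.
E[R] = 6·975.941 + (-5) = 5850.646.

E[R] = 5850.646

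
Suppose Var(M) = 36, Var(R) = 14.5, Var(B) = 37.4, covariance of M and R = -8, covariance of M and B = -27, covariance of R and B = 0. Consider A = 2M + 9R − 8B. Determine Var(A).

Var(A) = a²·Var(M) + b²·Var(R) + c²·Var(B) + 2ab·covariance of M and R + 2ac·covariance of M and B + 2bc·covariance of R and B, with a = 2, b = 9, c = -8.
= 144 + 1174.5 + 2393.6 + (-288) + 864 + 0
= 4288.1.

Var(A) = 4288.1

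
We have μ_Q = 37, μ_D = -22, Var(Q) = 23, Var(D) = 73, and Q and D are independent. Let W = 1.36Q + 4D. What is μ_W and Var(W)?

μ_W = -37.68, Var(W) = 1210.5408

μ_W = 1.36·μ_Q + 4·μ_D = 1.36·37 + 4·(-22) = -37.68.
Var(W) = a²·Var(Q) + b²·Var(D) + 2ab·covariance of Q and D with a = 1.36, b = 4.
Independence gives covariance of Q and D = 0.
= 1.36²·23 + 4²·73 + 2·1.36·4·0
= 42.5408 + 1168 + 0 = 1210.5408.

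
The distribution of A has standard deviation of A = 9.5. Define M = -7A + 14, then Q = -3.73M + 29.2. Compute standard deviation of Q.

standard deviation of M = |-7|·9.5 = 66.5.
standard deviation of Q = |-3.73|·66.5 = 248.045.

standard deviation of Q = 248.045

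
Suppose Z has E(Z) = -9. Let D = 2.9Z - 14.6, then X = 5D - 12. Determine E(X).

E(X) = -215.5

E(D) = 2.9·(-9) + (-14.6) = -40.7.
E(X) = 5·(-40.7) + (-12) = -215.5.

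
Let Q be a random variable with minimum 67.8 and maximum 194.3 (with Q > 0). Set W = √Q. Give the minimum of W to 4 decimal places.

√Q is increasing on this domain, so min(W) comes from min(Q) = 67.8: min(W) = √(67.8) ≈ 8.2341.

min(W) = 8.2341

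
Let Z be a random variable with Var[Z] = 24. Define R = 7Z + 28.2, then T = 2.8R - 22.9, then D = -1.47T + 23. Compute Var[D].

Var[D] = 19923.152256

Var[R] = 7²·24 = 1176.
Var[T] = 2.8²·1176 = 9219.84.
Var[D] = (-1.47)²·9219.84 = 19923.152256.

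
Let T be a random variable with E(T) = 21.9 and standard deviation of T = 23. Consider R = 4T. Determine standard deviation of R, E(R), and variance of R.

R = 4T is linear with a = 4, b = 0.
standard deviation of R = |a|·standard deviation of T = |4|·23 = 92.
E(R) = a·E(T) + b = 4·21.9 = 87.6.
variance of T = 23² = 529.
variance of R = a²·variance of T = 4²·529 = 8464.

standard deviation of R = 92, E(R) = 87.6, variance of R = 8464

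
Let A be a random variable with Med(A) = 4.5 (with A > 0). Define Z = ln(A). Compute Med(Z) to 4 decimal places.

ln(A) is monotone on this domain, so Med(Z) = ln(4.5) ≈ 1.5041.

Med(Z) = 1.5041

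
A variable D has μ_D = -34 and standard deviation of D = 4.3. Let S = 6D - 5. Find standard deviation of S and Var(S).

S = 6D - 5 is linear with a = 6, b = -5.
standard deviation of S = |a|·standard deviation of D = |6|·4.3 = 25.8.
Var(D) = 4.3² = 18.49.
Var(S) = a²·Var(D) = 6²·18.49 = 665.64 (the additive constant -5 does not affect variance).

standard deviation of S = 25.8, Var(S) = 665.64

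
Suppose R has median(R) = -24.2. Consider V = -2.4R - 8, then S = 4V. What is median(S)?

median(V) = (-2.4)·(-24.2) + (-8) = 50.08.
median(S) = 4·50.08 = 200.32.

median(S) = 200.32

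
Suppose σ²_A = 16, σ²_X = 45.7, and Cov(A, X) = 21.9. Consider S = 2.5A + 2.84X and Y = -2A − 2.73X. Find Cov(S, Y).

By bilinearity, Cov(S, Y) = ac·σ²_A + bd·σ²_X + (ad+bc)·Cov(A, X), with a=2.5, b=2.84, c=-2, d=-2.73.
ac·σ²_A = 2.5·(-2)·16 = -80
bd·σ²_X = 2.84·(-2.73)·45.7 = -354.32124
(ad+bc)·Cov(A, X) = (-12.505)·21.9 = -273.8595
Cov(S, Y) = -80 + (-354.32124) + (-273.8595) = -708.18074.

Cov(S, Y) = -708.18074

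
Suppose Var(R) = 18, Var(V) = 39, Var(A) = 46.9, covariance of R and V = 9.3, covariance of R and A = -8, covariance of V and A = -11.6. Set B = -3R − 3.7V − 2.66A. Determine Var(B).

Var(B) = 878.20124

Var(B) = a²·Var(R) + b²·Var(V) + c²·Var(A) + 2ab·covariance of R and V + 2ac·covariance of R and A + 2bc·covariance of V and A, with a = -3, b = -3.7, c = -2.66.
= 162 + 533.91 + 331.84564 + 206.46 + (-127.68) + (-228.3344)
= 878.20124.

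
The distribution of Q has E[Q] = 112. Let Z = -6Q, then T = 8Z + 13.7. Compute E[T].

E[Z] = (-6)·112 = -672.
E[T] = 8·(-672) + 13.7 = -5362.3.

E[T] = -5362.3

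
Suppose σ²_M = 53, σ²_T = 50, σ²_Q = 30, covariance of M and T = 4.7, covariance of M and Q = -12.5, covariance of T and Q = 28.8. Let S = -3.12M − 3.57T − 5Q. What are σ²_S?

σ²_S = 2646.02916

σ²_S = a²·σ²_M + b²·σ²_T + c²·σ²_Q + 2ab·covariance of M and T + 2ac·covariance of M and Q + 2bc·covariance of T and Q, with a = -3.12, b = -3.57, c = -5.
= 515.9232 + 637.245 + 750 + 104.70096 + (-390) + 1028.16
= 2646.02916.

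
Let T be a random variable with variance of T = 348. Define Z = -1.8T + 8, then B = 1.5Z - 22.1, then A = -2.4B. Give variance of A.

variance of A = 14612.6592

variance of Z = (-1.8)²·348 = 1127.52.
variance of B = 1.5²·1127.52 = 2536.92.
variance of A = (-2.4)²·2536.92 = 14612.6592.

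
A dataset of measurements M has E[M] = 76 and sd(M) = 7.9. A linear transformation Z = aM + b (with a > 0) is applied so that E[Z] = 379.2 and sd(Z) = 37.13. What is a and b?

a = 4.7, b = 22

sd(Z) = a·sd(M) (a > 0), so a = 37.13/7.9 = 4.7.
E[Z] = a·E[M] + b, so b = 379.2 − 4.7·76 = 22.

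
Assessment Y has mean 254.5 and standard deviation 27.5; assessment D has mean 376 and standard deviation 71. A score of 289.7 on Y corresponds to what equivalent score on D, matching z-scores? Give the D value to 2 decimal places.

D = 466.88

z = (289.7 − 254.5)/27.5 = 1.28.
D = 376 + z·71 = 376 + (289.7 − 254.5)·71/27.5 = 466.88.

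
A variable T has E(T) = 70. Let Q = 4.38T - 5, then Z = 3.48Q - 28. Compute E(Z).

E(Q) = 4.38·70 + (-5) = 301.6.
E(Z) = 3.48·301.6 + (-28) = 1021.568.

E(Z) = 1021.568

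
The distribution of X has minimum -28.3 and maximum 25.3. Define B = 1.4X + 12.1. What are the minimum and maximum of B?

a = 1.4 > 0, so min(B) = a·min(X)+b = 1.4·(-28.3) + 12.1 = -27.52 and max(B) = 1.4·25.3 + 12.1 = 47.52.

min(B) = -27.52, max(B) = 47.52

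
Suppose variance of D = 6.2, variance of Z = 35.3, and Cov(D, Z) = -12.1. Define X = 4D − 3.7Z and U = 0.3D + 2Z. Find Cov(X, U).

Cov(X, U) = -337.149

By bilinearity, Cov(X, U) = ac·variance of D + bd·variance of Z + (ad+bc)·Cov(D, Z), with a=4, b=-3.7, c=0.3, d=2.
ac·variance of D = 4·0.3·6.2 = 7.44
bd·variance of Z = (-3.7)·2·35.3 = -261.22
(ad+bc)·Cov(D, Z) = (6.89)·(-12.1) = -83.369
Cov(X, U) = 7.44 + (-261.22) + (-83.369) = -337.149.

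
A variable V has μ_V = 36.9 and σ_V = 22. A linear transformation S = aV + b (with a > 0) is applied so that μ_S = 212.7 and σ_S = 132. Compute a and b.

a = 6, b = -8.7

σ_S = a·σ_V (a > 0), so a = 132/22 = 6.
μ_S = a·μ_V + b, so b = 212.7 − 6·36.9 = -8.7.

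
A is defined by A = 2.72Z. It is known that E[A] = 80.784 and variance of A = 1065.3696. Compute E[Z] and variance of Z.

E[Z] = 29.7, variance of Z = 144

From A = 2.72Z: E[A] = a·E[Z] + b, so E[Z] = (E[A] − b)/a = (80.784 − 0)/2.72 = 29.7.
variance of A = a²·variance of Z, so variance of Z = 1065.3696/2.72² = 144.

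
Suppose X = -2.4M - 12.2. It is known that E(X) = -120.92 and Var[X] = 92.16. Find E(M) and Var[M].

From X = -2.4M - 12.2: E(X) = a·E(M) + b, so E(M) = (E(X) − b)/a = (-120.92 − (-12.2))/(-2.4) = 45.3.
Var[X] = a²·Var[M], so Var[M] = 92.16/(-2.4)² = 16.

E(M) = 45.3, Var[M] = 16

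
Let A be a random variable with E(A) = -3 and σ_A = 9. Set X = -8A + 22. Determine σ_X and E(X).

σ_X = 72, E(X) = 46

X = -8A + 22 is linear with a = -8, b = 22.
σ_X = |a|·σ_A = |-8|·9 = 72.
E(X) = a·E(A) + b = (-8)·(-3) + 22 = 46.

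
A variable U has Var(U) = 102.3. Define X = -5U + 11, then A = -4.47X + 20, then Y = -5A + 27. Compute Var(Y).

Var(X) = (-5)²·102.3 = 2557.5.
Var(A) = (-4.47)²·2557.5 = 51101.15175.
Var(Y) = (-5)²·51101.15175 = 1277528.79375.

Var(Y) = 1277528.79375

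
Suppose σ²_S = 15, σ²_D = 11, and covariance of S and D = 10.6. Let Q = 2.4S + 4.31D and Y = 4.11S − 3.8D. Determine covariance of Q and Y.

By bilinearity, covariance of Q and Y = ac·σ²_S + bd·σ²_D + (ad+bc)·covariance of S and D, with a=2.4, b=4.31, c=4.11, d=-3.8.
ac·σ²_S = 2.4·4.11·15 = 147.96
bd·σ²_D = 4.31·(-3.8)·11 = -180.158
(ad+bc)·covariance of S and D = (8.5941)·10.6 = 91.09746
covariance of Q and Y = 147.96 + (-180.158) + 91.09746 = 58.89946.

covariance of Q and Y = 58.89946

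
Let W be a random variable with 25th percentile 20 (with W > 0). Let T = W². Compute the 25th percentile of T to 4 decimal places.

25th percentile of T = 400

W² is increasing, so P_{25}(T) = g(P_{25}(W)) = 400.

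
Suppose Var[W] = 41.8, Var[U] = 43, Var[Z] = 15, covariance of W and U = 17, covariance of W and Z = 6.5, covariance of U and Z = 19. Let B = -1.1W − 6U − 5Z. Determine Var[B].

Var[B] = a²·Var[W] + b²·Var[U] + c²·Var[Z] + 2ab·covariance of W and U + 2ac·covariance of W and Z + 2bc·covariance of U and Z, with a = -1.1, b = -6, c = -5.
= 50.578 + 1548 + 375 + 224.4 + 71.5 + 1140
= 3409.478.

Var[B] = 3409.478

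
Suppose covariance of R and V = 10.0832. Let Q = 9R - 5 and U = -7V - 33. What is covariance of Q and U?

covariance of Q and U = -635.2416

covariance of Q and U = a·c·covariance of R and V = 9·(-7)·10.0832 = -635.2416. Additive constants drop out.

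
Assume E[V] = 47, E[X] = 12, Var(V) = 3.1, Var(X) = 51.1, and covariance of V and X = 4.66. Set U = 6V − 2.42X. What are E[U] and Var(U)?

E[U] = 252.96, Var(U) = 275.53564

E[U] = 6·E[V] + (-2.42)·E[X] = 6·47 + (-2.42)·12 = 252.96.
Var(U) = a²·Var(V) + b²·Var(X) + 2ab·covariance of V and X with a = 6, b = -2.42.
= 6²·3.1 + (-2.42)²·51.1 + 2·6·(-2.42)·4.66
= 111.6 + 299.26204 + (-135.3264) = 275.53564.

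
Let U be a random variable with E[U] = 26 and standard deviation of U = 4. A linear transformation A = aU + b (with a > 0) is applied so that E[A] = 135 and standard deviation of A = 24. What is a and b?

standard deviation of A = a·standard deviation of U (a > 0), so a = 24/4 = 6.
E[A] = a·E[U] + b, so b = 135 − 6·26 = -21.

a = 6, b = -21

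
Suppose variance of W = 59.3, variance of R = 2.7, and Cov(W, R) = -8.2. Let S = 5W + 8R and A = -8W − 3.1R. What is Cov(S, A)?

Cov(S, A) = -1787.06

By bilinearity, Cov(S, A) = ac·variance of W + bd·variance of R + (ad+bc)·Cov(W, R), with a=5, b=8, c=-8, d=-3.1.
ac·variance of W = 5·(-8)·59.3 = -2372
bd·variance of R = 8·(-3.1)·2.7 = -66.96
(ad+bc)·Cov(W, R) = (-79.5)·(-8.2) = 651.9
Cov(S, A) = -2372 + (-66.96) + 651.9 = -1787.06.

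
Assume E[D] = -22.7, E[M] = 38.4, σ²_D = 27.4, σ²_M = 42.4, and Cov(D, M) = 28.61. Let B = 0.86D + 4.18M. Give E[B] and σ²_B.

E[B] = 0.86·E[D] + 4.18·E[M] = 0.86·(-22.7) + 4.18·38.4 = 140.99.
σ²_B = a²·σ²_D + b²·σ²_M + 2ab·Cov(D, M) with a = 0.86, b = 4.18.
= 0.86²·27.4 + 4.18²·42.4 + 2·0.86·4.18·28.61
= 20.26504 + 740.82976 + 205.694456 = 966.789256.

E[B] = 140.99, σ²_B = 966.789256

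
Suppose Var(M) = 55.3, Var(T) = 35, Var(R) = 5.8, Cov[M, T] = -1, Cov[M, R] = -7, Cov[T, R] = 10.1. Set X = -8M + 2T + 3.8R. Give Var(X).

Var(X) = 4374.072

Var(X) = a²·Var(M) + b²·Var(T) + c²·Var(R) + 2ab·Cov[M, T] + 2ac·Cov[M, R] + 2bc·Cov[T, R], with a = -8, b = 2, c = 3.8.
= 3539.2 + 140 + 83.752 + 32 + 425.6 + 153.52
= 4374.072.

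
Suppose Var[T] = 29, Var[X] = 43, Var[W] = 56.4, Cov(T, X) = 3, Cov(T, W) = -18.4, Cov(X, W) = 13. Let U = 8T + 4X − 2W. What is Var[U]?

Var[U] = 3342.4

Var[U] = a²·Var[T] + b²·Var[X] + c²·Var[W] + 2ab·Cov(T, X) + 2ac·Cov(T, W) + 2bc·Cov(X, W), with a = 8, b = 4, c = -2.
= 1856 + 688 + 225.6 + 192 + 588.8 + (-208)
= 3342.4.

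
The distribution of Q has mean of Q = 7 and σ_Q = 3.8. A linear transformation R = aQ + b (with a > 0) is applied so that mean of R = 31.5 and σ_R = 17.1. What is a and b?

σ_R = a·σ_Q (a > 0), so a = 17.1/3.8 = 4.5.
mean of R = a·mean of Q + b, so b = 31.5 − 4.5·7 = 0.

a = 4.5, b = 0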